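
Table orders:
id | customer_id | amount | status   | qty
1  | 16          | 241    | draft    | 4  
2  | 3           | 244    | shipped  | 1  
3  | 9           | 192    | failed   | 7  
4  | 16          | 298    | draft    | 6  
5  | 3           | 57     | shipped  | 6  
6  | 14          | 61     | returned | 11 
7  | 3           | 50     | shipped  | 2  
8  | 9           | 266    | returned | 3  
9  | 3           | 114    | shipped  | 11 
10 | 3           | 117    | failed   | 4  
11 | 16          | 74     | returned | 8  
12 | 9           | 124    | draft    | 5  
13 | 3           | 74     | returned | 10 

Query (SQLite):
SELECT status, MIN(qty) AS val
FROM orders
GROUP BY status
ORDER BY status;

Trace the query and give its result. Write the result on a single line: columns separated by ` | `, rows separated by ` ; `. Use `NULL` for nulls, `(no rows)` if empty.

Partition orders by status; compute MIN(qty) within each group.
  draft: ids {1, 4, 12} → MIN(qty)=4
  failed: ids {3, 10} → MIN(qty)=4
  returned: ids {6, 8, 11, 13} → MIN(qty)=3
  shipped: ids {2, 5, 7, 9} → MIN(qty)=1

draft | 4 ; failed | 4 ; returned | 3 ; shipped | 1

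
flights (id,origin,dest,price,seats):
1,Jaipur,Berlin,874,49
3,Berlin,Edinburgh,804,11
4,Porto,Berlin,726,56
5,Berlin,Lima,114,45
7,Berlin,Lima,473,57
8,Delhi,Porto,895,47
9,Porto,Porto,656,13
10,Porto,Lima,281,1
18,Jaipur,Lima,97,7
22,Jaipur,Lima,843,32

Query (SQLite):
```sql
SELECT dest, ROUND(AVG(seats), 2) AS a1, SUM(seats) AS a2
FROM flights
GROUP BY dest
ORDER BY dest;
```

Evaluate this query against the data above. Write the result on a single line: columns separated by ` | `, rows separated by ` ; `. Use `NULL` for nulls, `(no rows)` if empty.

Berlin | 52.5 | 105 ; Edinburgh | 11 | 11 ; Lima | 28.4 | 142 ; Porto | 30 | 60

Group flights by dest.
Per group compute: ROUND(AVG(seats), 2), SUM(seats).
  Berlin: ids {1, 4} → ROUND(AVG(seats), 2)=52.5, SUM(seats)=105
  Edinburgh: ids {3} → ROUND(AVG(seats), 2)=11, SUM(seats)=11
  Lima: ids {5, 7, 10, 18, 22} → ROUND(AVG(seats), 2)=28.4, SUM(seats)=142
  Porto: ids {8, 9} → ROUND(AVG(seats), 2)=30, SUM(seats)=60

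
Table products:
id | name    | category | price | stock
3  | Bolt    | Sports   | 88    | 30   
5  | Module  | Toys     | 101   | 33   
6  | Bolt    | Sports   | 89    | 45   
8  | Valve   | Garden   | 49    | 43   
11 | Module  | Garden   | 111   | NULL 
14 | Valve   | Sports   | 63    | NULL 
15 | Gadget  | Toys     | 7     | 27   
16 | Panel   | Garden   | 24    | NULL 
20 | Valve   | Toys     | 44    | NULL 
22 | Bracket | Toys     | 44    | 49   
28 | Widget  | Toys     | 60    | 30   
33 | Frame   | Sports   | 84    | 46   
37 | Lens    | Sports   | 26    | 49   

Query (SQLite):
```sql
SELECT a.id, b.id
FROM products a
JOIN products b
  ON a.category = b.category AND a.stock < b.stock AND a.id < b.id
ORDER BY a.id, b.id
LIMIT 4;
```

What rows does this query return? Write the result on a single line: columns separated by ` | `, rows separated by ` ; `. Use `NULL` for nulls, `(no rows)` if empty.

3 | 6 ; 3 | 33 ; 3 | 37 ; 5 | 22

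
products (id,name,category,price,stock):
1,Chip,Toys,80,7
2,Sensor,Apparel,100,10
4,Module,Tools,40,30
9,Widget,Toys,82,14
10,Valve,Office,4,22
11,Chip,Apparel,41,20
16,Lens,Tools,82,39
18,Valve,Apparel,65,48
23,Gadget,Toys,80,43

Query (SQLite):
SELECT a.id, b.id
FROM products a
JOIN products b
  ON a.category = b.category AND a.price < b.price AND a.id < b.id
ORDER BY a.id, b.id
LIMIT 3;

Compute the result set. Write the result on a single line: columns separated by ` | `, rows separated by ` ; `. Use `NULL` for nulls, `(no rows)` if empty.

1 | 9 ; 4 | 16 ; 11 | 18

Pairs (a,b) with same category, a.price < b.price, a.id < b.id.
category groups: Apparel:{2,11,18} Office:{10} Tools:{4,16} Toys:{1,9,23}
Ordered by (a.id, b.id); first 3.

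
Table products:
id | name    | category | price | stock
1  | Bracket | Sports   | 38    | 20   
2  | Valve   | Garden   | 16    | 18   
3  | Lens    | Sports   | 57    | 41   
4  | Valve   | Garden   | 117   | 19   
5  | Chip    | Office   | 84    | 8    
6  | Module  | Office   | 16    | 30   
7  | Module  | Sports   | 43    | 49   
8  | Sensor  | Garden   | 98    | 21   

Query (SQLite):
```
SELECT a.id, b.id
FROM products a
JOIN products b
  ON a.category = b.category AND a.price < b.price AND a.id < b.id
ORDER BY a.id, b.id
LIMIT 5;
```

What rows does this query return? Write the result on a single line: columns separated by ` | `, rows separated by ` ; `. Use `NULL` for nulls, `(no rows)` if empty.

Pairs (a,b) with same category, a.price < b.price, a.id < b.id.
category groups: Garden:{2,4,8} Office:{5,6} Sports:{1,3,7}
Ordered by (a.id, b.id); first 5.

1 | 3 ; 1 | 7 ; 2 | 4 ; 2 | 8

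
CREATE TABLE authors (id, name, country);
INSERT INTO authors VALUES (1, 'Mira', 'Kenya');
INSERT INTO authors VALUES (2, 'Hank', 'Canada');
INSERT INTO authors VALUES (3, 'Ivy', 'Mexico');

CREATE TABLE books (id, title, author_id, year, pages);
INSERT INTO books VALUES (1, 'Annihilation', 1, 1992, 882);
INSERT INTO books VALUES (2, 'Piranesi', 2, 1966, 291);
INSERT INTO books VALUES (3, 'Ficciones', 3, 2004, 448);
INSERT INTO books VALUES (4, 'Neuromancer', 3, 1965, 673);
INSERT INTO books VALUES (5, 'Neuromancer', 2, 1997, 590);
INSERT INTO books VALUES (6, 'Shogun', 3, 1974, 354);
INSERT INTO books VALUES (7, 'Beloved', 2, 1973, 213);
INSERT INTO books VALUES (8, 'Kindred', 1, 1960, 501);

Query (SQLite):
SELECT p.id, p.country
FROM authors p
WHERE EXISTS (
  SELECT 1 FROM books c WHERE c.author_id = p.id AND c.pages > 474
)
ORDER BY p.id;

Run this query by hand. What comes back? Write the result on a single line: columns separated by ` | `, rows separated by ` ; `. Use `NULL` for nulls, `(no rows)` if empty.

For each authors row, check whether any books with matching author_id has pages > 474.
Keep rows where that is true.

1 | Kenya ; 2 | Canada ; 3 | Mexico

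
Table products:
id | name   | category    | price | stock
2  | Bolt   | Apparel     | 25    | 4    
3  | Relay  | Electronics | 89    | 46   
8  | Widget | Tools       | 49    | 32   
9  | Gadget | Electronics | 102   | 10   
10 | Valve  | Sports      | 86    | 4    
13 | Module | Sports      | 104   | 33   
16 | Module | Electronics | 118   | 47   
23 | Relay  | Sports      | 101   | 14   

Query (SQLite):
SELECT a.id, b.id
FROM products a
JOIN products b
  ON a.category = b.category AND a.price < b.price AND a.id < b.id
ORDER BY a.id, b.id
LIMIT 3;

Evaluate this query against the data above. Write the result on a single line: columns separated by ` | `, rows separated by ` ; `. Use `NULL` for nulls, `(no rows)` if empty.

Pairs (a,b) with same category, a.price < b.price, a.id < b.id.
category groups: Apparel:{2} Electronics:{3,9,16} Sports:{10,13,23} Tools:{8}
Ordered by (a.id, b.id); first 3.

3 | 9 ; 3 | 16 ; 9 | 16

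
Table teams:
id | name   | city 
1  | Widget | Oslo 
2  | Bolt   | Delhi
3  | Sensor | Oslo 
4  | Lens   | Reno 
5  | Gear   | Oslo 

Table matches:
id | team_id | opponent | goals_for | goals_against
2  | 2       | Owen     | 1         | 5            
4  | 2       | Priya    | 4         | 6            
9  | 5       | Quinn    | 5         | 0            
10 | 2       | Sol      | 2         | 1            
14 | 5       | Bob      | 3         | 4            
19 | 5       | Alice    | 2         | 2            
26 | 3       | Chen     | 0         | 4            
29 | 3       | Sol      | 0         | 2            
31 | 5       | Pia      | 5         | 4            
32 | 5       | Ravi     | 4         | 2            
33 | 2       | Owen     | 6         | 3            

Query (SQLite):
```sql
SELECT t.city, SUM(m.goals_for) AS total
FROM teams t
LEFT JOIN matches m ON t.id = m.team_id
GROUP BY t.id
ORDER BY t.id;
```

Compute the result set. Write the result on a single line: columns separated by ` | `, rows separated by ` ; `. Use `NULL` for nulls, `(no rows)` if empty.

LEFT JOIN keeps every teams row; unmatched ones get NULL for matches columns.
Group by teams.id and compute SUM(m.goals_for). SUM over an all-NULL group is NULL.
  1: ids {—} → SUM(m.goals_for)=NULL
  2: ids {2, 4, 10, 33} → SUM(m.goals_for)=13
  3: ids {26, 29} → SUM(m.goals_for)=0
  4: ids {—} → SUM(m.goals_for)=NULL
  5: ids {9, 14, 19, 31, 32} → SUM(m.goals_for)=19

Oslo | NULL ; Delhi | 13 ; Oslo | 0 ; Reno | NULL ; Oslo | 19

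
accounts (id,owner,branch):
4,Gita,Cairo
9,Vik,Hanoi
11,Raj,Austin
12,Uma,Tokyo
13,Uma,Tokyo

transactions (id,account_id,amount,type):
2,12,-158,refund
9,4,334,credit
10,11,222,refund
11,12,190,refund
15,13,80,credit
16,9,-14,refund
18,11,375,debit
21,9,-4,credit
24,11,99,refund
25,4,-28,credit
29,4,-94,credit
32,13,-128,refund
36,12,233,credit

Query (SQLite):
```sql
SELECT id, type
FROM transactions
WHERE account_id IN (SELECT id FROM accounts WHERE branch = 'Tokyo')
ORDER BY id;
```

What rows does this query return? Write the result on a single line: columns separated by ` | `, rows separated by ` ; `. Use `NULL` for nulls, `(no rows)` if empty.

Inner query: accounts.id where branch = 'Tokyo'.
Outer: keep transactions rows whose account_id is in that set.
Inner query → {12, 13}

2 | refund ; 11 | refund ; 15 | credit ; 32 | refund ; 36 | credit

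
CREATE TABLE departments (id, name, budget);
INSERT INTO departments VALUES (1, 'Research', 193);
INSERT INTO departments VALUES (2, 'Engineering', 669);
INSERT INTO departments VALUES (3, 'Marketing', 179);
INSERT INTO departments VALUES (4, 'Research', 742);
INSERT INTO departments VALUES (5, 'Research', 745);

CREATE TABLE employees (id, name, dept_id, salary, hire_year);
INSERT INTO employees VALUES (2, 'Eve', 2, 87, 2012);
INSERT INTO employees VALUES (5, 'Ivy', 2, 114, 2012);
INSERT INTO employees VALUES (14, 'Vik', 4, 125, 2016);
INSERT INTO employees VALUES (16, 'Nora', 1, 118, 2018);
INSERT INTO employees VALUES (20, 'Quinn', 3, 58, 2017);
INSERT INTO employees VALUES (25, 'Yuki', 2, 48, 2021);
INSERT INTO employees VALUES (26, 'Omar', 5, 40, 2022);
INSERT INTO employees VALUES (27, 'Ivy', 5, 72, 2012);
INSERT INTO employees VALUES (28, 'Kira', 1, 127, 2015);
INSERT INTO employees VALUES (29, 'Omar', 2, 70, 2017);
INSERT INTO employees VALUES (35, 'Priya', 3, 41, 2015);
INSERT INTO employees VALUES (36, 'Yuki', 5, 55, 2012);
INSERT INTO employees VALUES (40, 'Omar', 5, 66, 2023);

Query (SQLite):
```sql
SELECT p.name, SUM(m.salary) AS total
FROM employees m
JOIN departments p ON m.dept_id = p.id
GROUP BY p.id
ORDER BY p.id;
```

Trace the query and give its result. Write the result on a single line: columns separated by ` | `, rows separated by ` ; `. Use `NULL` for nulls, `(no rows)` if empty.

Research | 245 ; Engineering | 319 ; Marketing | 99 ; Research | 125 ; Research | 233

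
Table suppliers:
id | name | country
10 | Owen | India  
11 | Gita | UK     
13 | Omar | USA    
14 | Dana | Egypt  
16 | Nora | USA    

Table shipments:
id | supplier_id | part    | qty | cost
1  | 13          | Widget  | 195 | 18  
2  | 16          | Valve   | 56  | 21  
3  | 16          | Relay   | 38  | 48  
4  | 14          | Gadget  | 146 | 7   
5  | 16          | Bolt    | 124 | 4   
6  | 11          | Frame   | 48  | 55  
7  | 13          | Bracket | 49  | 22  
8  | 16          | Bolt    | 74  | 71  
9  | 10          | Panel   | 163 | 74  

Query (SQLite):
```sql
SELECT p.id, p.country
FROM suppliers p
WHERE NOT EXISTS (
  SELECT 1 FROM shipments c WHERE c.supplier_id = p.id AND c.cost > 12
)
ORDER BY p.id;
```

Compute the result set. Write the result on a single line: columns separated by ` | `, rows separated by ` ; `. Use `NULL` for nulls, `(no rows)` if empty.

14 | Egypt

For each suppliers row, check whether any shipments with matching supplier_id has cost > 12.
Keep rows where that is false.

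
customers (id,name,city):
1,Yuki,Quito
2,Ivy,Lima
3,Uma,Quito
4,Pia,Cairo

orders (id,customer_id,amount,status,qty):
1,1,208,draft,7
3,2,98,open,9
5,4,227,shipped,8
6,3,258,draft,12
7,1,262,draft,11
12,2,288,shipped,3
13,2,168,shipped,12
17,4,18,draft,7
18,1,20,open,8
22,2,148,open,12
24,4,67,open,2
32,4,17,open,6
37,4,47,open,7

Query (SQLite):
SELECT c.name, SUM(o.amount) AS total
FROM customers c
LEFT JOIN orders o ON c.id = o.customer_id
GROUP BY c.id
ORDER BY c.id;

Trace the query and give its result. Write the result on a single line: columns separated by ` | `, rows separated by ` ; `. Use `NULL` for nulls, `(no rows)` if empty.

LEFT JOIN keeps every customers row; unmatched ones get NULL for orders columns.
Group by customers.id and compute SUM(o.amount). SUM over an all-NULL group is NULL.
  1: ids {1, 7, 18} → SUM(o.amount)=490
  2: ids {3, 12, 13, 22} → SUM(o.amount)=702
  3: ids {6} → SUM(o.amount)=258
  4: ids {5, 17, 24, 32, 37} → SUM(o.amount)=376

Yuki | 490 ; Ivy | 702 ; Uma | 258 ; Pia | 376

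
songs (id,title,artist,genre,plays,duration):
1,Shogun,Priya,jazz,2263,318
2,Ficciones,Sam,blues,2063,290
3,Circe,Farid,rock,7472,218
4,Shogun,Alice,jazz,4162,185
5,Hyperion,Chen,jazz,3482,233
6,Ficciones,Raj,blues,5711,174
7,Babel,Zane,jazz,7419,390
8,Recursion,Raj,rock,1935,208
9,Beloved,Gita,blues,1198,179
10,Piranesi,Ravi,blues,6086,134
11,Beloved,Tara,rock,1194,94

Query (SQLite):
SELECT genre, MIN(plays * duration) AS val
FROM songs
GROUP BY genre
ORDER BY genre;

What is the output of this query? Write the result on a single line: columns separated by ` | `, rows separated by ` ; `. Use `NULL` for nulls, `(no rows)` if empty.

blues | 214442 ; jazz | 719634 ; rock | 112236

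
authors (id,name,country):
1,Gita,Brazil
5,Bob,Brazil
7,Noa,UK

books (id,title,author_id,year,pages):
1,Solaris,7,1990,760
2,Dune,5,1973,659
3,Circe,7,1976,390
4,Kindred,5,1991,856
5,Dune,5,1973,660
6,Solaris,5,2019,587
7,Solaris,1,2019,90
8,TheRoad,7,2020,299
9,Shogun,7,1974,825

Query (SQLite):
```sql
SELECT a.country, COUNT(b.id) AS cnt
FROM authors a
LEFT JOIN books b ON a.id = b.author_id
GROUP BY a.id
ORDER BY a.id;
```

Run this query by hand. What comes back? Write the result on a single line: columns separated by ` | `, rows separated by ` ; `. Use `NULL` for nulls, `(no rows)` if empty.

LEFT JOIN keeps every authors row; unmatched ones get NULL for books columns.
Group by authors.id and compute COUNT(b.id). COUNT(col) of an all-NULL group is 0.
  1: ids {7} → COUNT(b.id)=1
  5: ids {2, 4, 5, 6} → COUNT(b.id)=4
  7: ids {1, 3, 8, 9} → COUNT(b.id)=4

Brazil | 1 ; Brazil | 4 ; UK | 4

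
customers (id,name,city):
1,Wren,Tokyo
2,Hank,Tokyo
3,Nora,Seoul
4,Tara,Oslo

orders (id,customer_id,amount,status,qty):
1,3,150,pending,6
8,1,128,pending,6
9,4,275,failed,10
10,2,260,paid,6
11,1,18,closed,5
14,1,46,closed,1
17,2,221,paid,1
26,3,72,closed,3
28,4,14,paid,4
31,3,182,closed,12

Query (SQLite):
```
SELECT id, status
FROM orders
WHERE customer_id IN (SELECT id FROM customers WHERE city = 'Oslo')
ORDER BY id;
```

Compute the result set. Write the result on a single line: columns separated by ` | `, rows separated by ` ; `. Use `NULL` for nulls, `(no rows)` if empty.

Inner query: customers.id where city = 'Oslo'.
Outer: keep orders rows whose customer_id is in that set.
Inner query → {4}

9 | failed ; 28 | paid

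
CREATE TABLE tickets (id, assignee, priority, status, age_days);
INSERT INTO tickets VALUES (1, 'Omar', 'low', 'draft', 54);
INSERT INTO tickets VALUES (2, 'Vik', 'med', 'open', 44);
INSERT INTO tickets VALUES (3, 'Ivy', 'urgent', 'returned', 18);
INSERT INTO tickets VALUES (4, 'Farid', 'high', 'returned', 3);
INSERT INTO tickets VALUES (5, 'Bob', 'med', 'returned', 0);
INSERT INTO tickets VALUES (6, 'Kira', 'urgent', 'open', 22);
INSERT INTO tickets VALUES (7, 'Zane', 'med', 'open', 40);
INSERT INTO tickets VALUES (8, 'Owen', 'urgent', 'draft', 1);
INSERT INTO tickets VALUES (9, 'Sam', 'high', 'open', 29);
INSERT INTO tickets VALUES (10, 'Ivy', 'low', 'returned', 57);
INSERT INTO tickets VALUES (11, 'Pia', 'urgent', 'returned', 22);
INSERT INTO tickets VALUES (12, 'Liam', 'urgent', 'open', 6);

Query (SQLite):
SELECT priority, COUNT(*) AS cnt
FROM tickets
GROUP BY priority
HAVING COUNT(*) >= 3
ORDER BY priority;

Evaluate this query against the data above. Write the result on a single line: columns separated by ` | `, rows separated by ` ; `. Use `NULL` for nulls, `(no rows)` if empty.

Partition tickets by priority; compute COUNT(*) within each group.
HAVING: keep groups with count ≥ 3.
  high: ids {4, 9} → COUNT(*)=2
  low: ids {1, 10} → COUNT(*)=2
  med: ids {2, 5, 7} → COUNT(*)=3
  urgent: ids {3, 6, 8, 11, 12} → COUNT(*)=5

med | 3 ; urgent | 5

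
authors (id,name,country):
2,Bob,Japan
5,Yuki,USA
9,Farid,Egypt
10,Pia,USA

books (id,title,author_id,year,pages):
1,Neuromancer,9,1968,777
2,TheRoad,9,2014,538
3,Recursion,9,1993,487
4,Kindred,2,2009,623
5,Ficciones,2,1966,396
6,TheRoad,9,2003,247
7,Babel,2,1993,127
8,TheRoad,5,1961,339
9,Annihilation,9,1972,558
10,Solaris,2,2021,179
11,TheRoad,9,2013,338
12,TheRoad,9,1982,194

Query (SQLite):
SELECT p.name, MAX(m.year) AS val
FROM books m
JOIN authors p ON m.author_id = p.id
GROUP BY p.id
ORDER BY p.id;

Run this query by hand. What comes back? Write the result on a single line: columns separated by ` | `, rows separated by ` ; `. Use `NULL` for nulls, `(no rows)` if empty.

Join each books row to its authors via author_id.
Group joined rows by authors.id; compute MAX(m.year) per group.
  2: ids {4, 5, 7, 10} → MAX(m.year)=2021
  5: ids {8} → MAX(m.year)=1961
  9: ids {1, 2, 3, 6, 9, 11, 12} → MAX(m.year)=2014

Bob | 2021 ; Yuki | 1961 ; Farid | 2014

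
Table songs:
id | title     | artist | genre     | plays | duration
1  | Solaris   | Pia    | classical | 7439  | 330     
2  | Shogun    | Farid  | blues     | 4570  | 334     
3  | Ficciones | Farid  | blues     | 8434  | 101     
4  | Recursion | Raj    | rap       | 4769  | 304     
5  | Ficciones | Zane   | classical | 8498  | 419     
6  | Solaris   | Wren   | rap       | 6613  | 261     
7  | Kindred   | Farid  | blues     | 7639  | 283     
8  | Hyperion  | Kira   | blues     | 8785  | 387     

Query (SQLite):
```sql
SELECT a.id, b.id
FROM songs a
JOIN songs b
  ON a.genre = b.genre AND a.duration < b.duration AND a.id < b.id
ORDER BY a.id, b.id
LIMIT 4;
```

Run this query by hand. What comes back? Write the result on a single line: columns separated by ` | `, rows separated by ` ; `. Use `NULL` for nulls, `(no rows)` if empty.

Pairs (a,b) with same genre, a.duration < b.duration, a.id < b.id.
genre groups: blues:{2,3,7,8} classical:{1,5} rap:{4,6}
Ordered by (a.id, b.id); first 4.

1 | 5 ; 2 | 8 ; 3 | 7 ; 3 | 8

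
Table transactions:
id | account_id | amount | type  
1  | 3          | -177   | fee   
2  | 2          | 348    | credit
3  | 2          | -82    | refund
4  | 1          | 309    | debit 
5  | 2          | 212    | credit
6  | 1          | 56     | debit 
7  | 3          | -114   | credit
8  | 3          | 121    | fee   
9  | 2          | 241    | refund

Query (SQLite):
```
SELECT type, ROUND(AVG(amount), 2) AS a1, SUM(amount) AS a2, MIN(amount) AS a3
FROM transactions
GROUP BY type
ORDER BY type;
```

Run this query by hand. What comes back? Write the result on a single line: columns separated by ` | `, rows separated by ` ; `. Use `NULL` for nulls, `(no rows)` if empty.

Group transactions by type.
Per group compute: ROUND(AVG(amount), 2), SUM(amount), MIN(amount).
  credit: ids {2, 5, 7} → ROUND(AVG(amount), 2)=148.67, SUM(amount)=446, MIN(amount)=-114
  debit: ids {4, 6} → ROUND(AVG(amount), 2)=182.5, SUM(amount)=365, MIN(amount)=56
  fee: ids {1, 8} → ROUND(AVG(amount), 2)=-28, SUM(amount)=-56, MIN(amount)=-177
  refund: ids {3, 9} → ROUND(AVG(amount), 2)=79.5, SUM(amount)=159, MIN(amount)=-82

credit | 148.67 | 446 | -114 ; debit | 182.5 | 365 | 56 ; fee | -28 | -56 | -177 ; refund | 79.5 | 159 | -82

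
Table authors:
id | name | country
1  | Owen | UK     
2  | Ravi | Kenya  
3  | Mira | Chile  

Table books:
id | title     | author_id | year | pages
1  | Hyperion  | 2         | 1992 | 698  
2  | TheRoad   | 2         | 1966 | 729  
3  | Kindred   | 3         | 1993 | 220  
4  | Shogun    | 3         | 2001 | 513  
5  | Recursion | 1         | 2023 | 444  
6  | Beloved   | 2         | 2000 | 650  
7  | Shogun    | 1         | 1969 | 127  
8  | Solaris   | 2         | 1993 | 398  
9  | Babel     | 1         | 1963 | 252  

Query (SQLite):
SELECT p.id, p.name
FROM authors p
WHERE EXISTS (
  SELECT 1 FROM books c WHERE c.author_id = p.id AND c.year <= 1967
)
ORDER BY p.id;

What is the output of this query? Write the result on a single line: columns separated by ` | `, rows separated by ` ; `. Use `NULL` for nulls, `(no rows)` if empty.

1 | Owen ; 2 | Ravi

For each authors row, check whether any books with matching author_id has year <= 1967.
Keep rows where that is true.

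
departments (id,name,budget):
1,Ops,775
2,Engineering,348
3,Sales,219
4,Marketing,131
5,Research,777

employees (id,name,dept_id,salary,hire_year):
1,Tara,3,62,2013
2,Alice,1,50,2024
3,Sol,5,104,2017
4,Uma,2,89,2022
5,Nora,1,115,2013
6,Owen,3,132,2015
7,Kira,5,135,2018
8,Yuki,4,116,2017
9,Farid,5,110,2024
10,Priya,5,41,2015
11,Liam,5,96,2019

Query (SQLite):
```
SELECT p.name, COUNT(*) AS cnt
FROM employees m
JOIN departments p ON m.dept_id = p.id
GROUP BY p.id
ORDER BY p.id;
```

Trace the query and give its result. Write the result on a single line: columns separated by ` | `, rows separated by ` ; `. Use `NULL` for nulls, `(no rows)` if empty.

Ops | 2 ; Engineering | 1 ; Sales | 2 ; Marketing | 1 ; Research | 5

Join each employees row to its departments via dept_id.
Group joined rows by departments.id; compute COUNT(*) per group.
  1: ids {2, 5} → COUNT(*)=2
  2: ids {4} → COUNT(*)=1
  3: ids {1, 6} → COUNT(*)=2
  4: ids {8} → COUNT(*)=1
  5: ids {3, 7, 9, 10, 11} → COUNT(*)=5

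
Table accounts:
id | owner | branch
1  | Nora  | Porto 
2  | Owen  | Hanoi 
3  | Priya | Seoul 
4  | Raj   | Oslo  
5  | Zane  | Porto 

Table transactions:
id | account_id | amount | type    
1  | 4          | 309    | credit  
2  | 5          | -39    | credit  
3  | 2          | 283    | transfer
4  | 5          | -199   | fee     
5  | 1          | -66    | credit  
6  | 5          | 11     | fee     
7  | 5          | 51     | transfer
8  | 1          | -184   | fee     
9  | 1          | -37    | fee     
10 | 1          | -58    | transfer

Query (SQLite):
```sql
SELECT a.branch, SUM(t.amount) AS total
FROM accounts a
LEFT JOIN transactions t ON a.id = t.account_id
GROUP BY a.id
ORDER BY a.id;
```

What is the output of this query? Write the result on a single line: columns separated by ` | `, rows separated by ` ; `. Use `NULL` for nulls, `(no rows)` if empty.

Porto | -345 ; Hanoi | 283 ; Seoul | NULL ; Oslo | 309 ; Porto | -176

LEFT JOIN keeps every accounts row; unmatched ones get NULL for transactions columns.
Group by accounts.id and compute SUM(t.amount). SUM over an all-NULL group is NULL.
  1: ids {5, 8, 9, 10} → SUM(t.amount)=-345
  2: ids {3} → SUM(t.amount)=283
  3: ids {—} → SUM(t.amount)=NULL
  4: ids {1} → SUM(t.amount)=309
  5: ids {2, 4, 6, 7} → SUM(t.amount)=-176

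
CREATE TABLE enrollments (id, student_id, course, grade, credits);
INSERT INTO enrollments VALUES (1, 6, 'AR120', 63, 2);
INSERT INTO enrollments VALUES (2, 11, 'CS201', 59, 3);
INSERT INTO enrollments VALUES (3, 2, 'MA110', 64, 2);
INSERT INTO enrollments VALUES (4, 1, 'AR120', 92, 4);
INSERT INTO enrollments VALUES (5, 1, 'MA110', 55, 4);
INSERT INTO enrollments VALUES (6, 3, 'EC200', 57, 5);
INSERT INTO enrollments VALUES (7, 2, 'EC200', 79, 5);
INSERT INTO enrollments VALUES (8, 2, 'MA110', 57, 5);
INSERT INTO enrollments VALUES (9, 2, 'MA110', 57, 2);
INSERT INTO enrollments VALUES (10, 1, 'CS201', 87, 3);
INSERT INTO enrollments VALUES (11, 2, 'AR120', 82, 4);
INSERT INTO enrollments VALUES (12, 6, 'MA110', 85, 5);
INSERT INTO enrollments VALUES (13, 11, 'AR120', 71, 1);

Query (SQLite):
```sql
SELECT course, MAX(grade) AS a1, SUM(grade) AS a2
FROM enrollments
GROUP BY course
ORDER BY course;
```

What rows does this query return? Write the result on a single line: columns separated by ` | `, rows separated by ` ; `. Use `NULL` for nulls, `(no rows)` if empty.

Group enrollments by course.
Per group compute: MAX(grade), SUM(grade).
  AR120: ids {1, 4, 11, 13} → MAX(grade)=92, SUM(grade)=308
  CS201: ids {2, 10} → MAX(grade)=87, SUM(grade)=146
  EC200: ids {6, 7} → MAX(grade)=79, SUM(grade)=136
  MA110: ids {3, 5, 8, 9, 12} → MAX(grade)=85, SUM(grade)=318

AR120 | 92 | 308 ; CS201 | 87 | 146 ; EC200 | 79 | 136 ; MA110 | 85 | 318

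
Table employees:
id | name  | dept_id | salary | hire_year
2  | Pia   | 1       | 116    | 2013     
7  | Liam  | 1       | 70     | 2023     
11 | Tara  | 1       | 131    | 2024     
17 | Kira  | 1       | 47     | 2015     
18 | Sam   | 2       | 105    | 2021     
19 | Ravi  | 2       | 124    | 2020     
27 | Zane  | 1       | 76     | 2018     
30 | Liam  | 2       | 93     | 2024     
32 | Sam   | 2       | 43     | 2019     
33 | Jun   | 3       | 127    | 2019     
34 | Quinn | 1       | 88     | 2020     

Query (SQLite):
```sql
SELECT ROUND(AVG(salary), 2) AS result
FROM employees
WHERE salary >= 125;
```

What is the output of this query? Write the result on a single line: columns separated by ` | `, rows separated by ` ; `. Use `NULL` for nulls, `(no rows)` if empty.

Rows where salary >= 125 → salary values: [131, 127].
AVG = 258 / 2 (rounded to 2 dp).

129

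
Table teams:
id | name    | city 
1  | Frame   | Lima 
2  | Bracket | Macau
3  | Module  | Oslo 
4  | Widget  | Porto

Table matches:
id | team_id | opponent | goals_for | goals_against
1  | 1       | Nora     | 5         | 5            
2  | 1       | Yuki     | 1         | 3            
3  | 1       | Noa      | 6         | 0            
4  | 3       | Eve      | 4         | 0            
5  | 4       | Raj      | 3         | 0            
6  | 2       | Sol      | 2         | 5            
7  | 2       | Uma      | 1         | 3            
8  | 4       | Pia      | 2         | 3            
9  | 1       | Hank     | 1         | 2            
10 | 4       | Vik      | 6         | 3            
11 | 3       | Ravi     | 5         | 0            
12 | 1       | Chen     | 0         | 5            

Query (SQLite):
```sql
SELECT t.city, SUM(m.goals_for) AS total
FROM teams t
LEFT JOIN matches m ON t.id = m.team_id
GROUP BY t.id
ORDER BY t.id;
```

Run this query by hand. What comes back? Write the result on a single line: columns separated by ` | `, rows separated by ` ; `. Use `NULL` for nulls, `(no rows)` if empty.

LEFT JOIN keeps every teams row; unmatched ones get NULL for matches columns.
Group by teams.id and compute SUM(m.goals_for). SUM over an all-NULL group is NULL.
  1: ids {1, 2, 3, 9, 12} → SUM(m.goals_for)=13
  2: ids {6, 7} → SUM(m.goals_for)=3
  3: ids {4, 11} → SUM(m.goals_for)=9
  4: ids {5, 8, 10} → SUM(m.goals_for)=11

Lima | 13 ; Macau | 3 ; Oslo | 9 ; Porto | 11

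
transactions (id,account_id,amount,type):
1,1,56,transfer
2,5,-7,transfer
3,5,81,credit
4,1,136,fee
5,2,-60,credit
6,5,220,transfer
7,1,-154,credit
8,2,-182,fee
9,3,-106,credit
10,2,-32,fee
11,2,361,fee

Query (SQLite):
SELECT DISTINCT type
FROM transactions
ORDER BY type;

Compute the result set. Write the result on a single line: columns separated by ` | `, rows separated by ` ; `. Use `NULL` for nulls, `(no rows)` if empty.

Collect distinct type values from transactions.

credit ; fee ; transfer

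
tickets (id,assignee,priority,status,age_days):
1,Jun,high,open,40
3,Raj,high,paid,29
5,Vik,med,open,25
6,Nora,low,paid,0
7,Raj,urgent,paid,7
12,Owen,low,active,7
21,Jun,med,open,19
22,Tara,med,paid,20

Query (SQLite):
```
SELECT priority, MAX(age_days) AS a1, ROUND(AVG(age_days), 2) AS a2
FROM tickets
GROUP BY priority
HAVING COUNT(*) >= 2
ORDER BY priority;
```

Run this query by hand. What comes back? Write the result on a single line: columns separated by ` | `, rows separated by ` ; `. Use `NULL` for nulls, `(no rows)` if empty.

Group tickets by priority.
Per group compute: MAX(age_days), ROUND(AVG(age_days), 2).
HAVING: drop groups with fewer than 2 rows.
  high: ids {1, 3} → MAX(age_days)=40, ROUND(AVG(age_days), 2)=34.5
  low: ids {6, 12} → MAX(age_days)=7, ROUND(AVG(age_days), 2)=3.5
  med: ids {5, 21, 22} → MAX(age_days)=25, ROUND(AVG(age_days), 2)=21.33
  urgent: ids {7} → MAX(age_days)=7, ROUND(AVG(age_days), 2)=7

high | 40 | 34.5 ; low | 7 | 3.5 ; med | 25 | 21.33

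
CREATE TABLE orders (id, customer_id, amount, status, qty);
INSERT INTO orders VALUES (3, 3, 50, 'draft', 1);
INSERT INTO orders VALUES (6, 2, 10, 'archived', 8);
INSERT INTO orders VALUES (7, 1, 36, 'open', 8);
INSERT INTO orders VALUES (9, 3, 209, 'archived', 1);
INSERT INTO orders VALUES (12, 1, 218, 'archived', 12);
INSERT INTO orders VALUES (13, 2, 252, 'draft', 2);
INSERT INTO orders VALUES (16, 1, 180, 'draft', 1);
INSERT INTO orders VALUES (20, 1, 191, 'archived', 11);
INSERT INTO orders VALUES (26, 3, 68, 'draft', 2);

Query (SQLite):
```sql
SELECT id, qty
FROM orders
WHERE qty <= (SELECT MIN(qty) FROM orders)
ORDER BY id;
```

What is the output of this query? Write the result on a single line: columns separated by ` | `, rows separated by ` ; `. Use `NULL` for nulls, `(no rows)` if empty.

3 | 1 ; 9 | 1 ; 16 | 1

Scalar subquery: MIN(qty) over all orders rows = 1.
Keep rows where qty <= that value.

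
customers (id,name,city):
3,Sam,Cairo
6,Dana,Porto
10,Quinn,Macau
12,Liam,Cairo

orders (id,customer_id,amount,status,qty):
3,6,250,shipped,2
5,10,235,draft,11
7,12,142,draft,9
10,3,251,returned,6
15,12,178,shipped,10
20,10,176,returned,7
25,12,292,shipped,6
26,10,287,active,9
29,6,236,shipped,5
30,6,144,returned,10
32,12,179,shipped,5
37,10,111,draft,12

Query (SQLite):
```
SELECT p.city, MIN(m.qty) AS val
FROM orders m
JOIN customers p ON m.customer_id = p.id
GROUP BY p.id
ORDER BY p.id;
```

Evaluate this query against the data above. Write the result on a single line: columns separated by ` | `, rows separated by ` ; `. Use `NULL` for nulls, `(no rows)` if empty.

Join each orders row to its customers via customer_id.
Group joined rows by customers.id; compute MIN(m.qty) per group.
  3: ids {10} → MIN(m.qty)=6
  6: ids {3, 29, 30} → MIN(m.qty)=2
  10: ids {5, 20, 26, 37} → MIN(m.qty)=7
  12: ids {7, 15, 25, 32} → MIN(m.qty)=5

Cairo | 6 ; Porto | 2 ; Macau | 7 ; Cairo | 5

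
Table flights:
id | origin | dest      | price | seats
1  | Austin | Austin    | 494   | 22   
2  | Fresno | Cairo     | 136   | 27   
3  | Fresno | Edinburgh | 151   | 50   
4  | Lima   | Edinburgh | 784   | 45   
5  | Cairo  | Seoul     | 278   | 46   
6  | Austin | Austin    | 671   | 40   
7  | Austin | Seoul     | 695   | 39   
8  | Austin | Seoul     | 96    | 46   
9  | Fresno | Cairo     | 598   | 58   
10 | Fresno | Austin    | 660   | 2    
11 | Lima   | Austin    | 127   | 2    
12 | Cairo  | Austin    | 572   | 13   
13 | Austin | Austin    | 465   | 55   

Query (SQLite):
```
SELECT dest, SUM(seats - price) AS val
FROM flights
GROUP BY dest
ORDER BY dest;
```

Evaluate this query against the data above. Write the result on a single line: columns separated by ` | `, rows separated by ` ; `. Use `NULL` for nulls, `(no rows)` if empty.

For each row compute seats - price.
Group by dest; take SUM of the expression per group.
  Austin: ids {1, 6, 10, 11, 12, 13} → SUM(seats - price)=-2855
  Cairo: ids {2, 9} → SUM(seats - price)=-649
  Edinburgh: ids {3, 4} → SUM(seats - price)=-840
  Seoul: ids {5, 7, 8} → SUM(seats - price)=-938

Austin | -2855 ; Cairo | -649 ; Edinburgh | -840 ; Seoul | -938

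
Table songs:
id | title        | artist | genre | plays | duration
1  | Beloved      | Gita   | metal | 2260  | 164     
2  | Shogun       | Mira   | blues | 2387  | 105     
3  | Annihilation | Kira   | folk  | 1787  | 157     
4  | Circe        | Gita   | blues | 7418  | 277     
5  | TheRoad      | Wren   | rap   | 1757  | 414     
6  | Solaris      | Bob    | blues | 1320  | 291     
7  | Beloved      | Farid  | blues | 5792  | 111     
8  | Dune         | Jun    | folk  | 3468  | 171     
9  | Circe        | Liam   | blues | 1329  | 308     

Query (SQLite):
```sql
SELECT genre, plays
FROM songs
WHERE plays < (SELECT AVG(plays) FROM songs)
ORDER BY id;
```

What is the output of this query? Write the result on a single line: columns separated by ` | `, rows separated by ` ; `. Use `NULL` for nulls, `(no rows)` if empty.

metal | 2260 ; blues | 2387 ; folk | 1787 ; rap | 1757 ; blues | 1320 ; blues | 1329

Scalar subquery: AVG(plays) over all songs rows = 3057.555556 (≈; comparison uses full precision).
Keep rows where plays < that value.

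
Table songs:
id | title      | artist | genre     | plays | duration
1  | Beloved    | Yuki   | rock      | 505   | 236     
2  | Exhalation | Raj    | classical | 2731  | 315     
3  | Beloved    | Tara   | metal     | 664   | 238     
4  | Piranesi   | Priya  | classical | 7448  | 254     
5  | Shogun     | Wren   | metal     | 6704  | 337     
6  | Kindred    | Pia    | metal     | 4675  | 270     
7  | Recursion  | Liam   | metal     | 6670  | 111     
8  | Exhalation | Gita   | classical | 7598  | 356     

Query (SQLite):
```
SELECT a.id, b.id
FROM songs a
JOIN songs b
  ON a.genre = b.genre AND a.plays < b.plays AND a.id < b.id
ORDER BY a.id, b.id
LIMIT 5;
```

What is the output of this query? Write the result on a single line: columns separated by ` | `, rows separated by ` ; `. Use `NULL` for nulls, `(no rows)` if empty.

Pairs (a,b) with same genre, a.plays < b.plays, a.id < b.id.
genre groups: classical:{2,4,8} metal:{3,5,6,7} rock:{1}
Ordered by (a.id, b.id); first 5.

2 | 4 ; 2 | 8 ; 3 | 5 ; 3 | 6 ; 3 | 7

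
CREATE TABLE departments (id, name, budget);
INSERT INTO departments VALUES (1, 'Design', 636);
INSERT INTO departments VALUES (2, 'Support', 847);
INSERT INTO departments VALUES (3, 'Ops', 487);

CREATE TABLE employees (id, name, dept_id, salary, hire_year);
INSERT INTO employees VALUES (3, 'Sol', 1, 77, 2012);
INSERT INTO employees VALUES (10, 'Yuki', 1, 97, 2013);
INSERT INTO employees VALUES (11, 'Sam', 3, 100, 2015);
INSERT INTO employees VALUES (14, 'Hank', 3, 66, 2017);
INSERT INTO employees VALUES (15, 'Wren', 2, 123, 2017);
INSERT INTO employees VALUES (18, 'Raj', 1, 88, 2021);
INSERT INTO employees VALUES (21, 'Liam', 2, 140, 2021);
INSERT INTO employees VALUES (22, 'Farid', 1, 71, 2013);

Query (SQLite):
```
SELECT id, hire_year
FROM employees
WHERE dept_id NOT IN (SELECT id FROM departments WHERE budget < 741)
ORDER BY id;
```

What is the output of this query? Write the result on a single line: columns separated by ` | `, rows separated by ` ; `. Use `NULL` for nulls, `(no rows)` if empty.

15 | 2017 ; 21 | 2021

Inner query: departments.id where budget < 741.
Outer: keep employees rows whose dept_id is not in that set.
Inner query → {1, 3}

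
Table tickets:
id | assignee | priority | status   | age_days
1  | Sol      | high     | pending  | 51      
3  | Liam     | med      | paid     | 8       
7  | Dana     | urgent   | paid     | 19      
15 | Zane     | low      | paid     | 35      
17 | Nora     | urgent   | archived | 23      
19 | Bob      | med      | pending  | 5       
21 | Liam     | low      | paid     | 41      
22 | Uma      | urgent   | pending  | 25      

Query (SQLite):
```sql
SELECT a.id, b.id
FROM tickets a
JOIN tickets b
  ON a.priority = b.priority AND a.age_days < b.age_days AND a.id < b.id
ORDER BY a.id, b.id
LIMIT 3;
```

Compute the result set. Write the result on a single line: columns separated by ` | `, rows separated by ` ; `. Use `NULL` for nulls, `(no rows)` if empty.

Pairs (a,b) with same priority, a.age_days < b.age_days, a.id < b.id.
priority groups: high:{1} low:{15,21} med:{3,19} urgent:{7,17,22}
Ordered by (a.id, b.id); first 3.

7 | 17 ; 7 | 22 ; 15 | 21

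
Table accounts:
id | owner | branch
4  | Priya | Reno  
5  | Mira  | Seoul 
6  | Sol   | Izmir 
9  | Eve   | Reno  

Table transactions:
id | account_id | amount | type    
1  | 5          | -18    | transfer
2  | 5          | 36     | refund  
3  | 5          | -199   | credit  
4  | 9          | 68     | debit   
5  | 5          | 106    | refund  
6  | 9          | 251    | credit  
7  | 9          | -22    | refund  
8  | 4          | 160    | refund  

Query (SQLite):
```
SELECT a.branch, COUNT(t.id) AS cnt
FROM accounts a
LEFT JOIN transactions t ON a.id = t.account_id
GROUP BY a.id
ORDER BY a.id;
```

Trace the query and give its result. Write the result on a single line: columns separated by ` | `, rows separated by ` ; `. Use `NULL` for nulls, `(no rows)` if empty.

Reno | 1 ; Seoul | 4 ; Izmir | 0 ; Reno | 3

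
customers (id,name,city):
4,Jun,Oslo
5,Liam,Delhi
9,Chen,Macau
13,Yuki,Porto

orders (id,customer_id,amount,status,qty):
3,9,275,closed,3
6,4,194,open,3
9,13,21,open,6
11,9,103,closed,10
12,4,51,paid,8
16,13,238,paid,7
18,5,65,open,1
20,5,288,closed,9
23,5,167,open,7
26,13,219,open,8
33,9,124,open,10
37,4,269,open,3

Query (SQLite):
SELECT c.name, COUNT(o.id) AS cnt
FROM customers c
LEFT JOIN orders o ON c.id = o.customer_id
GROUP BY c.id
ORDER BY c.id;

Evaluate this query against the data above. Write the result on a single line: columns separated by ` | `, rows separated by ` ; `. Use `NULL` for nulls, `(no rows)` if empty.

Jun | 3 ; Liam | 3 ; Chen | 3 ; Yuki | 3

LEFT JOIN keeps every customers row; unmatched ones get NULL for orders columns.
Group by customers.id and compute COUNT(o.id). COUNT(col) of an all-NULL group is 0.
  4: ids {6, 12, 37} → COUNT(o.id)=3
  5: ids {18, 20, 23} → COUNT(o.id)=3
  9: ids {3, 11, 33} → COUNT(o.id)=3
  13: ids {9, 16, 26} → COUNT(o.id)=3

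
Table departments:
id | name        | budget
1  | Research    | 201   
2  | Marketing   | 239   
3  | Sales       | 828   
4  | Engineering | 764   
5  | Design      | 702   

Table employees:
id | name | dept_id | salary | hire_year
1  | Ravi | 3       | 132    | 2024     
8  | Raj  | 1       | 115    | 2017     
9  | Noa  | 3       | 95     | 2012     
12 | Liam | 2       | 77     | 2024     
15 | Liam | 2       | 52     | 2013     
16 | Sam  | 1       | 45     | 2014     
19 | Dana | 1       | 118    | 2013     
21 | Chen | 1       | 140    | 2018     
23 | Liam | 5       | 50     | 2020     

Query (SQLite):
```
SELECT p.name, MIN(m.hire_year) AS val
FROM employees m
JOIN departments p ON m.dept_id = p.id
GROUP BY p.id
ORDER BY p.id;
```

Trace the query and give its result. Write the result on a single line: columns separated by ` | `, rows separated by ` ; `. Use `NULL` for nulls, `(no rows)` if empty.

Join each employees row to its departments via dept_id.
Group joined rows by departments.id; compute MIN(m.hire_year) per group.
  1: ids {8, 16, 19, 21} → MIN(m.hire_year)=2013
  2: ids {12, 15} → MIN(m.hire_year)=2013
  3: ids {1, 9} → MIN(m.hire_year)=2012
  5: ids {23} → MIN(m.hire_year)=2020

Research | 2013 ; Marketing | 2013 ; Sales | 2012 ; Design | 2020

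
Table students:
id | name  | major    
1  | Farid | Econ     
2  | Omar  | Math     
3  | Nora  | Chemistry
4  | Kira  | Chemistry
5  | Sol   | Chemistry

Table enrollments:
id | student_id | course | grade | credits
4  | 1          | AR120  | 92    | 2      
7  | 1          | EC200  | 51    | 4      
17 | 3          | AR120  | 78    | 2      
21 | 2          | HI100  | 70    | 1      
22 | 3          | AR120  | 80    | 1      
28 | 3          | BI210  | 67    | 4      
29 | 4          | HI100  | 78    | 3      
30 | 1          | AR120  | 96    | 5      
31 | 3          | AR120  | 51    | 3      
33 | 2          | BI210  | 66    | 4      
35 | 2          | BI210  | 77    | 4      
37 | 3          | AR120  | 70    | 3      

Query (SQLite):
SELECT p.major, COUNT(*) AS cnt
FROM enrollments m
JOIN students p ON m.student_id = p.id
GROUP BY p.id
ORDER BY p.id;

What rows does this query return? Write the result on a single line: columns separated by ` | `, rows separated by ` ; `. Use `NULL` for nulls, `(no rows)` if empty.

Join each enrollments row to its students via student_id.
Group joined rows by students.id; compute COUNT(*) per group.
  1: ids {4, 7, 30} → COUNT(*)=3
  2: ids {21, 33, 35} → COUNT(*)=3
  3: ids {17, 22, 28, 31, 37} → COUNT(*)=5
  4: ids {29} → COUNT(*)=1

Econ | 3 ; Math | 3 ; Chemistry | 5 ; Chemistry | 1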